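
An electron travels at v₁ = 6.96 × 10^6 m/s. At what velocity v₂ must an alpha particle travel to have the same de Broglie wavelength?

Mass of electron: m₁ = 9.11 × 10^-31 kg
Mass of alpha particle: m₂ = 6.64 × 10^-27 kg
v₂ = 9.55 × 10^2 m/s

For equal de Broglie wavelengths: λ₁ = λ₂

h/(m₁v₁) = h/(m₂v₂)
m₁v₁ = m₂v₂
v₂ = v₁ · (m₁/m₂)

v₂ = 6.96 × 10^6 m/s × (9.11 × 10^-31 kg / 6.64 × 10^-27 kg)
v₂ = 9.55 × 10^2 m/s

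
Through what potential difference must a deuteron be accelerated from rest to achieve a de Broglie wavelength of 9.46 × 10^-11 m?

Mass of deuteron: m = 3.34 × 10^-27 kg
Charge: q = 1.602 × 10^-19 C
4.58 × 10^-2 V

From λ = h/√(2mqV), we solve for V:

λ² = h²/(2mqV)
V = h²/(2mqλ²)
V = (6.626 × 10^-34 J·s)² / (2 × 3.34 × 10^-27 kg × 1.602 × 10^-19 C × (9.46 × 10^-11 m)²)
V = 4.58 × 10^-2 V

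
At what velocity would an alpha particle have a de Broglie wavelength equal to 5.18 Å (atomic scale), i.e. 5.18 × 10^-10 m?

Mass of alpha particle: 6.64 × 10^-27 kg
1.93 × 10^2 m/s

From λ = h/(mv), solve for v:

v = h/(mλ)
v = (6.626 × 10^-34 J·s) / (6.64 × 10^-27 kg × 5.18 × 10^-10 m)
v = 1.93 × 10^2 m/s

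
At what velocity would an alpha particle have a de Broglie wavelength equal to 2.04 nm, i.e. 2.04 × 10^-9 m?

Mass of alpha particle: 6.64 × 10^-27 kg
4.89 × 10^1 m/s

From λ = h/(mv), solve for v:

v = h/(mλ)
v = (6.626 × 10^-34 J·s) / (6.64 × 10^-27 kg × 2.04 × 10^-9 m)
v = 4.89 × 10^1 m/s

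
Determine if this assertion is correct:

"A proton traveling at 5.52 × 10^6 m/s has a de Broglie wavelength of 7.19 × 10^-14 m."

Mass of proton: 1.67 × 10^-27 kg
True

The claim is correct.

Using λ = h/(mv):
λ = (6.626 × 10^-34 J·s) / (1.67 × 10^-27 kg × 5.52 × 10^6 m/s)
λ = 7.19 × 10^-14 m

This matches the claimed value.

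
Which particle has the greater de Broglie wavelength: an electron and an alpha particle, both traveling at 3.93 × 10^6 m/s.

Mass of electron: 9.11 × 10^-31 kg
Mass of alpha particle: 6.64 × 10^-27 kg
The electron has the longer wavelength.

Using λ = h/(mv), since both particles have the same velocity, the wavelength depends only on mass.

For electron: λ₁ = h/(m₁v) = 1.85 × 10^-10 m
For alpha particle: λ₂ = h/(m₂v) = 2.54 × 10^-14 m

Since λ ∝ 1/m at constant velocity, the lighter particle has the longer wavelength.

The electron has the longer de Broglie wavelength.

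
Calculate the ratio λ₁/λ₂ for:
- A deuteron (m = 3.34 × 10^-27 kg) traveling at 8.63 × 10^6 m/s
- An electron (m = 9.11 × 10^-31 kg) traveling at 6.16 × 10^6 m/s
λ₁/λ₂ = 1.95 × 10^-4

Using λ = h/(mv):

λ₁ = h/(m₁v₁) = 2.30 × 10^-14 m
λ₂ = h/(m₂v₂) = 1.18 × 10^-10 m

Ratio λ₁/λ₂ = (m₂v₂)/(m₁v₁)
         = (9.11 × 10^-31 kg × 6.16 × 10^6 m/s) / (3.34 × 10^-27 kg × 8.63 × 10^6 m/s)
         = 1.95 × 10^-4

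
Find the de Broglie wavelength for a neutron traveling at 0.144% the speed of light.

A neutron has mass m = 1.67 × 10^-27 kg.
9.19 × 10^-13 m

Using the de Broglie relation λ = h/(mv):

v = 0.144% × c = 4.317 × 10^5 m/s

λ = h/(mv)
λ = (6.626 × 10^-34 J·s) / (1.67 × 10^-27 kg × 4.317 × 10^5 m/s)
λ = 9.19 × 10^-13 m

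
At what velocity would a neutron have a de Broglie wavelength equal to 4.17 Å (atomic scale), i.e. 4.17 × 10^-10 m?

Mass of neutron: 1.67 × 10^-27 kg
9.51 × 10^2 m/s

From λ = h/(mv), solve for v:

v = h/(mλ)
v = (6.626 × 10^-34 J·s) / (1.67 × 10^-27 kg × 4.17 × 10^-10 m)
v = 9.51 × 10^2 m/s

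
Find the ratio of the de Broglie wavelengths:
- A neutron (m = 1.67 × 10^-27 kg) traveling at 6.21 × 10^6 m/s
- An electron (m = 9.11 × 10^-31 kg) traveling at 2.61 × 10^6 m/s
λ₁/λ₂ = 2.29 × 10^-4

Using λ = h/(mv):

λ₁ = h/(m₁v₁) = 6.39 × 10^-14 m
λ₂ = h/(m₂v₂) = 2.79 × 10^-10 m

Ratio λ₁/λ₂ = (m₂v₂)/(m₁v₁)
         = (9.11 × 10^-31 kg × 2.61 × 10^6 m/s) / (1.67 × 10^-27 kg × 6.21 × 10^6 m/s)
         = 2.29 × 10^-4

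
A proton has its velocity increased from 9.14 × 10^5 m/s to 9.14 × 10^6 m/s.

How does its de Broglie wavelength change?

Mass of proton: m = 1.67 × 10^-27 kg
The wavelength decreases by a factor of 10.

Using λ = h/(mv):

Initial wavelength: λ₁ = h/(mv₁) = 4.34 × 10^-13 m
Final wavelength: λ₂ = h/(mv₂) = 4.34 × 10^-14 m

Since λ ∝ 1/v, when velocity increases by a factor of 10, the wavelength decreases by a factor of 10.

λ₂/λ₁ = v₁/v₂ = 1/10

The wavelength decreases by a factor of 10.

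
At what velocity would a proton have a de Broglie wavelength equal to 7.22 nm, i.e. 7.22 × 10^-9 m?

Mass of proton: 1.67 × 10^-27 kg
5.50 × 10^1 m/s

From λ = h/(mv), solve for v:

v = h/(mλ)
v = (6.626 × 10^-34 J·s) / (1.67 × 10^-27 kg × 7.22 × 10^-9 m)
v = 5.50 × 10^1 m/s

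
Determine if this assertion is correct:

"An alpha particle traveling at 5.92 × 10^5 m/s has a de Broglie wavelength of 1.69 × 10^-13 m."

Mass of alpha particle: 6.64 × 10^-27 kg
True

The claim is correct.

Using λ = h/(mv):
λ = (6.626 × 10^-34 J·s) / (6.64 × 10^-27 kg × 5.92 × 10^5 m/s)
λ = 1.69 × 10^-13 m

This matches the claimed value.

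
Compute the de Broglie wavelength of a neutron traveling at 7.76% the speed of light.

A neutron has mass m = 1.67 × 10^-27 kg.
1.71 × 10^-14 m

Using the de Broglie relation λ = h/(mv):

v = 7.76% × c = 2.326 × 10^7 m/s

λ = h/(mv)
λ = (6.626 × 10^-34 J·s) / (1.67 × 10^-27 kg × 2.326 × 10^7 m/s)
λ = 1.71 × 10^-14 m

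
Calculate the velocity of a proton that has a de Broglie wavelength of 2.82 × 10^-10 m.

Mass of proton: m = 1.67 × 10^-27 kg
1.41 × 10^3 m/s

From the de Broglie relation λ = h/(mv), we solve for v:

v = h/(mλ)
v = (6.626 × 10^-34 J·s) / (1.67 × 10^-27 kg × 2.82 × 10^-10 m)
v = 1.41 × 10^3 m/s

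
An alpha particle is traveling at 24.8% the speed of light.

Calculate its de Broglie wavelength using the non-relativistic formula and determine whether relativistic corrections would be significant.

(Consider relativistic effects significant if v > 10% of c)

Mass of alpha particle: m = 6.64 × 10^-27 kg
Yes, relativistic corrections are needed.

Using the non-relativistic de Broglie formula λ = h/(mv):

v = 24.8% × c = 7.435 × 10^7 m/s

λ = h/(mv)
λ = (6.626 × 10^-34 J·s) / (6.64 × 10^-27 kg × 7.435 × 10^7 m/s)
λ = 1.34 × 10^-15 m

Since v = 24.8% of c > 10% of c, relativistic corrections ARE significant and the actual wavelength would differ from this non-relativistic estimate.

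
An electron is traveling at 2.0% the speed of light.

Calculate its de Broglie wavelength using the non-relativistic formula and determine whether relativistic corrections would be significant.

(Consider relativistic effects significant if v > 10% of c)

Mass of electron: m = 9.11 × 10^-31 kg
No, relativistic corrections are not needed.

Using the non-relativistic de Broglie formula λ = h/(mv):

v = 2.0% × c = 5.996 × 10^6 m/s

λ = h/(mv)
λ = (6.626 × 10^-34 J·s) / (9.11 × 10^-31 kg × 5.996 × 10^6 m/s)
λ = 1.21 × 10^-10 m

Since v = 2.0% of c < 10% of c, relativistic corrections are NOT significant and this non-relativistic result is a good approximation.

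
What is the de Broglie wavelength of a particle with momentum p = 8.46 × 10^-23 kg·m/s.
7.83 × 10^-12 m

Using the de Broglie relation λ = h/p:

λ = h/p
λ = (6.626 × 10^-34 J·s) / (8.46 × 10^-23 kg·m/s)
λ = 7.83 × 10^-12 m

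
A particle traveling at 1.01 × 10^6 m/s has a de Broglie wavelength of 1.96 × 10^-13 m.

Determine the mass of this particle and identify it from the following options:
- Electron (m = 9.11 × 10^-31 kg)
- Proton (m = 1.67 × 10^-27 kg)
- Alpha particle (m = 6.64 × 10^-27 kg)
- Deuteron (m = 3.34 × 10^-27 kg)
The particle is a deuteron.

From λ = h/(mv), solve for mass:

m = h/(λv)
m = (6.626 × 10^-34 J·s) / (1.96 × 10^-13 m × 1.01 × 10^6 m/s)
m = 3.35 × 10^-27 kg

Comparing with the listed masses, this is closest to a deuteron.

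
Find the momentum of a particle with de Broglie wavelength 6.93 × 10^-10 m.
9.56 × 10^-25 kg·m/s

From the de Broglie relation λ = h/p, we solve for p:

p = h/λ
p = (6.626 × 10^-34 J·s) / (6.93 × 10^-10 m)
p = 9.56 × 10^-25 kg·m/s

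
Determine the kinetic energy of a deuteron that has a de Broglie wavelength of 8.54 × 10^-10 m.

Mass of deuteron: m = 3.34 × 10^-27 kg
9.01 × 10^-23 J (or 5.62 × 10^-4 eV)

From λ = h/√(2mKE), we solve for KE:

λ² = h²/(2mKE)
KE = h²/(2mλ²)
KE = (6.626 × 10^-34 J·s)² / (2 × 3.34 × 10^-27 kg × (8.54 × 10^-10 m)²)
KE = 9.01 × 10^-23 J
KE = 5.62 × 10^-4 eV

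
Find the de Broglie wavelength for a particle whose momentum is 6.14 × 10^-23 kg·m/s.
1.08 × 10^-11 m

Using the de Broglie relation λ = h/p:

λ = h/p
λ = (6.626 × 10^-34 J·s) / (6.14 × 10^-23 kg·m/s)
λ = 1.08 × 10^-11 m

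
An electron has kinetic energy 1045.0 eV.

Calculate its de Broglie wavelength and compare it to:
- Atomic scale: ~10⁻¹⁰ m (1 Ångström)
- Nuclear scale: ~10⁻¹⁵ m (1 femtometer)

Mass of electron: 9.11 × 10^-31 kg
λ = 3.79 × 10^-11 m, which is between nuclear and atomic scales.

Using λ = h/√(2mKE):

KE = 1045.0 eV = 1.674 × 10^-16 J

λ = h/√(2mKE)
λ = (6.626 × 10^-34 J·s) / √(2 × 9.11 × 10^-31 kg × 1.674 × 10^-16 J)
λ = 3.79 × 10^-11 m

Comparison:
- Atomic scale (10⁻¹⁰ m): λ is 0.38× this size
- Nuclear scale (10⁻¹⁵ m): λ is 3.8e+04× this size

The wavelength is between nuclear and atomic scales.

This wavelength is appropriate for probing atomic structure but too large for nuclear physics experiments.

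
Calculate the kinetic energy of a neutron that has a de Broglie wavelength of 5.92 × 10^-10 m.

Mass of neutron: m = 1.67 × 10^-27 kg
3.75 × 10^-22 J (or 2.34 × 10^-3 eV)

From λ = h/√(2mKE), we solve for KE:

λ² = h²/(2mKE)
KE = h²/(2mλ²)
KE = (6.626 × 10^-34 J·s)² / (2 × 1.67 × 10^-27 kg × (5.92 × 10^-10 m)²)
KE = 3.75 × 10^-22 J
KE = 2.34 × 10^-3 eV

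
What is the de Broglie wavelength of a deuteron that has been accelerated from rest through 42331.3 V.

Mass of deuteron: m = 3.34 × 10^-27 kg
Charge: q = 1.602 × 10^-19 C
9.84 × 10^-14 m

When a particle is accelerated through voltage V, it gains kinetic energy KE = qV.

The de Broglie wavelength is then λ = h/√(2mqV):

λ = h/√(2mqV)
λ = (6.626 × 10^-34 J·s) / √(2 × 3.34 × 10^-27 kg × 1.602 × 10^-19 C × 42331.3 V)
λ = 9.84 × 10^-14 m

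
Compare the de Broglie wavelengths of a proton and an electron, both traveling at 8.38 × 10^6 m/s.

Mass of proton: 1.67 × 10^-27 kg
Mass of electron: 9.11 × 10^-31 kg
The electron has the longer wavelength.

Using λ = h/(mv), since both particles have the same velocity, the wavelength depends only on mass.

For proton: λ₁ = h/(m₁v) = 4.73 × 10^-14 m
For electron: λ₂ = h/(m₂v) = 8.68 × 10^-11 m

Since λ ∝ 1/m at constant velocity, the lighter particle has the longer wavelength.

The electron has the longer de Broglie wavelength.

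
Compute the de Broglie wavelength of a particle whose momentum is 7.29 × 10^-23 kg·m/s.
9.09 × 10^-12 m

Using the de Broglie relation λ = h/p:

λ = h/p
λ = (6.626 × 10^-34 J·s) / (7.29 × 10^-23 kg·m/s)
λ = 9.09 × 10^-12 m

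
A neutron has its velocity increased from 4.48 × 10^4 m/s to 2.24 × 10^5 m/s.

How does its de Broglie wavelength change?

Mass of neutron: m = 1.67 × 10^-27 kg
The wavelength decreases by a factor of 5.

Using λ = h/(mv):

Initial wavelength: λ₁ = h/(mv₁) = 8.86 × 10^-12 m
Final wavelength: λ₂ = h/(mv₂) = 1.77 × 10^-12 m

Since λ ∝ 1/v, when velocity increases by a factor of 5, the wavelength decreases by a factor of 5.

λ₂/λ₁ = v₁/v₂ = 1/5

The wavelength decreases by a factor of 5.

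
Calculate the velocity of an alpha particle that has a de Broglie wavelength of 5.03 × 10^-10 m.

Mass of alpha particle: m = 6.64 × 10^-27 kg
1.98 × 10^2 m/s

From the de Broglie relation λ = h/(mv), we solve for v:

v = h/(mλ)
v = (6.626 × 10^-34 J·s) / (6.64 × 10^-27 kg × 5.03 × 10^-10 m)
v = 1.98 × 10^2 m/s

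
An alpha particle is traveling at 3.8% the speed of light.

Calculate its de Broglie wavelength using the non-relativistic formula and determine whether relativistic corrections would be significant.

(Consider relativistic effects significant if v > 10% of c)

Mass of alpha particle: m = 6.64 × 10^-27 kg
No, relativistic corrections are not needed.

Using the non-relativistic de Broglie formula λ = h/(mv):

v = 3.8% × c = 1.139 × 10^7 m/s

λ = h/(mv)
λ = (6.626 × 10^-34 J·s) / (6.64 × 10^-27 kg × 1.139 × 10^7 m/s)
λ = 8.76 × 10^-15 m

Since v = 3.8% of c < 10% of c, relativistic corrections are NOT significant and this non-relativistic result is a good approximation.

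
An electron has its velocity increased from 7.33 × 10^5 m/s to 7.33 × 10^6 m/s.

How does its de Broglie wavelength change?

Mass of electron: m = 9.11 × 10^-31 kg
The wavelength decreases by a factor of 10.

Using λ = h/(mv):

Initial wavelength: λ₁ = h/(mv₁) = 9.92 × 10^-10 m
Final wavelength: λ₂ = h/(mv₂) = 9.92 × 10^-11 m

Since λ ∝ 1/v, when velocity increases by a factor of 10, the wavelength decreases by a factor of 10.

λ₂/λ₁ = v₁/v₂ = 1/10

The wavelength decreases by a factor of 10.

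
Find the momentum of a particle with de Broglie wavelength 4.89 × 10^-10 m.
1.36 × 10^-24 kg·m/s

From the de Broglie relation λ = h/p, we solve for p:

p = h/λ
p = (6.626 × 10^-34 J·s) / (4.89 × 10^-10 m)
p = 1.36 × 10^-24 kg·m/s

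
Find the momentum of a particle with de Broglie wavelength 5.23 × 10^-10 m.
1.27 × 10^-24 kg·m/s

From the de Broglie relation λ = h/p, we solve for p:

p = h/λ
p = (6.626 × 10^-34 J·s) / (5.23 × 10^-10 m)
p = 1.27 × 10^-24 kg·m/s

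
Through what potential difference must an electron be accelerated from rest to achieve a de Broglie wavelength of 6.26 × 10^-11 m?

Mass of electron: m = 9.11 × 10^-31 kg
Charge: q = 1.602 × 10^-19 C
384 V

From λ = h/√(2mqV), we solve for V:

λ² = h²/(2mqV)
V = h²/(2mqλ²)
V = (6.626 × 10^-34 J·s)² / (2 × 9.11 × 10^-31 kg × 1.602 × 10^-19 C × (6.26 × 10^-11 m)²)
V = 384 V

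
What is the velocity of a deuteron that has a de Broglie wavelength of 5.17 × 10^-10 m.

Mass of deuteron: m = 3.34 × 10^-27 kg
3.84 × 10^2 m/s

From the de Broglie relation λ = h/(mv), we solve for v:

v = h/(mλ)
v = (6.626 × 10^-34 J·s) / (3.34 × 10^-27 kg × 5.17 × 10^-10 m)
v = 3.84 × 10^2 m/s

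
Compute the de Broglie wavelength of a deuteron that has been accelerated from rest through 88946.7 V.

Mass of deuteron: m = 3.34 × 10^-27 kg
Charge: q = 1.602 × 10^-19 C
6.79 × 10^-14 m

When a particle is accelerated through voltage V, it gains kinetic energy KE = qV.

The de Broglie wavelength is then λ = h/√(2mqV):

λ = h/√(2mqV)
λ = (6.626 × 10^-34 J·s) / √(2 × 3.34 × 10^-27 kg × 1.602 × 10^-19 C × 88946.7 V)
λ = 6.79 × 10^-14 m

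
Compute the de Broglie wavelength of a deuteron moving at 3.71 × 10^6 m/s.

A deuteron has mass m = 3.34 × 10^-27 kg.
5.35 × 10^-14 m

Using the de Broglie relation λ = h/(mv):

λ = h/(mv)
λ = (6.626 × 10^-34 J·s) / (3.34 × 10^-27 kg × 3.71 × 10^6 m/s)
λ = 5.35 × 10^-14 m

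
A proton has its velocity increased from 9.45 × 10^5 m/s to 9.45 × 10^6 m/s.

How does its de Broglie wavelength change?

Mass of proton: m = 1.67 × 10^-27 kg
The wavelength decreases by a factor of 10.

Using λ = h/(mv):

Initial wavelength: λ₁ = h/(mv₁) = 4.20 × 10^-13 m
Final wavelength: λ₂ = h/(mv₂) = 4.20 × 10^-14 m

Since λ ∝ 1/v, when velocity increases by a factor of 10, the wavelength decreases by a factor of 10.

λ₂/λ₁ = v₁/v₂ = 1/10

The wavelength decreases by a factor of 10.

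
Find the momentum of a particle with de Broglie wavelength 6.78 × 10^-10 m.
9.77 × 10^-25 kg·m/s

From the de Broglie relation λ = h/p, we solve for p:

p = h/λ
p = (6.626 × 10^-34 J·s) / (6.78 × 10^-10 m)
p = 9.77 × 10^-25 kg·m/s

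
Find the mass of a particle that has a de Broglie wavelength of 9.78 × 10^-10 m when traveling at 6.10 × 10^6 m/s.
1.11 × 10^-31 kg

From the de Broglie relation λ = h/(mv), we solve for m:

m = h/(λv)
m = (6.626 × 10^-34 J·s) / (9.78 × 10^-10 m × 6.10 × 10^6 m/s)
m = 1.11 × 10^-31 kg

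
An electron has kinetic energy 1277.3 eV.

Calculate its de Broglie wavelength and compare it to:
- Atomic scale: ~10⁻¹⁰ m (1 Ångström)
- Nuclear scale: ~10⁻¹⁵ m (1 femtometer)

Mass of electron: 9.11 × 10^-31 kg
λ = 3.43 × 10^-11 m, which is between nuclear and atomic scales.

Using λ = h/√(2mKE):

KE = 1277.3 eV = 2.046 × 10^-16 J

λ = h/√(2mKE)
λ = (6.626 × 10^-34 J·s) / √(2 × 9.11 × 10^-31 kg × 2.046 × 10^-16 J)
λ = 3.43 × 10^-11 m

Comparison:
- Atomic scale (10⁻¹⁰ m): λ is 0.34× this size
- Nuclear scale (10⁻¹⁵ m): λ is 3.4e+04× this size

The wavelength is between nuclear and atomic scales.

This wavelength is appropriate for probing atomic structure but too large for nuclear physics experiments.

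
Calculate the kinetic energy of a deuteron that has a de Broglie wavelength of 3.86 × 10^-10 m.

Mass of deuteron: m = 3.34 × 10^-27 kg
4.41 × 10^-22 J (or 2.75 × 10^-3 eV)

From λ = h/√(2mKE), we solve for KE:

λ² = h²/(2mKE)
KE = h²/(2mλ²)
KE = (6.626 × 10^-34 J·s)² / (2 × 3.34 × 10^-27 kg × (3.86 × 10^-10 m)²)
KE = 4.41 × 10^-22 J
KE = 2.75 × 10^-3 eV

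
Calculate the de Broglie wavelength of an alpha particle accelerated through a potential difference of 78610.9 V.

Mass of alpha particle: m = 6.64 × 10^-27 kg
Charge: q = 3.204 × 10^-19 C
3.62 × 10^-14 m

When a particle is accelerated through voltage V, it gains kinetic energy KE = qV.

The de Broglie wavelength is then λ = h/√(2mqV):

λ = h/√(2mqV)
λ = (6.626 × 10^-34 J·s) / √(2 × 6.64 × 10^-27 kg × 3.204 × 10^-19 C × 78610.9 V)
λ = 3.62 × 10^-14 m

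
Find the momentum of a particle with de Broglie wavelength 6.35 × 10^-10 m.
1.04 × 10^-24 kg·m/s

From the de Broglie relation λ = h/p, we solve for p:

p = h/λ
p = (6.626 × 10^-34 J·s) / (6.35 × 10^-10 m)
p = 1.04 × 10^-24 kg·m/s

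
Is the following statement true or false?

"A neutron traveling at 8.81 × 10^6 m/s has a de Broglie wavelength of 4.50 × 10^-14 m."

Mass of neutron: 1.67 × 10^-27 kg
True

The claim is correct.

Using λ = h/(mv):
λ = (6.626 × 10^-34 J·s) / (1.67 × 10^-27 kg × 8.81 × 10^6 m/s)
λ = 4.50 × 10^-14 m

This matches the claimed value.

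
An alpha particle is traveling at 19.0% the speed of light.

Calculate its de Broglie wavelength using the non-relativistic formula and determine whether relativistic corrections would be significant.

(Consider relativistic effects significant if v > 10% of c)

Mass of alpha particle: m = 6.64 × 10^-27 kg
Yes, relativistic corrections are needed.

Using the non-relativistic de Broglie formula λ = h/(mv):

v = 19.0% × c = 5.696 × 10^7 m/s

λ = h/(mv)
λ = (6.626 × 10^-34 J·s) / (6.64 × 10^-27 kg × 5.696 × 10^7 m/s)
λ = 1.75 × 10^-15 m

Since v = 19.0% of c > 10% of c, relativistic corrections ARE significant and the actual wavelength would differ from this non-relativistic estimate.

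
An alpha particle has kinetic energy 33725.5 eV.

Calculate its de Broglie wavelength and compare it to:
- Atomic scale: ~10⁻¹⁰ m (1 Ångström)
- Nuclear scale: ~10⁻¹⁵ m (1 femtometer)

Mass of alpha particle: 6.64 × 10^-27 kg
λ = 7.82 × 10^-14 m, which is between nuclear and atomic scales.

Using λ = h/√(2mKE):

KE = 33725.5 eV = 5.403 × 10^-15 J

λ = h/√(2mKE)
λ = (6.626 × 10^-34 J·s) / √(2 × 6.64 × 10^-27 kg × 5.403 × 10^-15 J)
λ = 7.82 × 10^-14 m

Comparison:
- Atomic scale (10⁻¹⁰ m): λ is 0.00078× this size
- Nuclear scale (10⁻¹⁵ m): λ is 78× this size

The wavelength is between nuclear and atomic scales.

This wavelength is appropriate for probing atomic structure but too large for nuclear physics experiments.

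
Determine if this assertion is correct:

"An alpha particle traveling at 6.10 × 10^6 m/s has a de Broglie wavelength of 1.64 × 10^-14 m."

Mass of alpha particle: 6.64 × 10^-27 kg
True

The claim is correct.

Using λ = h/(mv):
λ = (6.626 × 10^-34 J·s) / (6.64 × 10^-27 kg × 6.10 × 10^6 m/s)
λ = 1.64 × 10^-14 m

This matches the claimed value.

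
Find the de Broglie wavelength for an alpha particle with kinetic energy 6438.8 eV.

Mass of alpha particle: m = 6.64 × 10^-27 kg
1.79 × 10^-13 m

Using λ = h/√(2mKE):

First convert KE to Joules: KE = 6438.8 eV = 1.032 × 10^-15 J

λ = h/√(2mKE)
λ = (6.626 × 10^-34 J·s) / √(2 × 6.64 × 10^-27 kg × 1.032 × 10^-15 J)
λ = 1.79 × 10^-13 m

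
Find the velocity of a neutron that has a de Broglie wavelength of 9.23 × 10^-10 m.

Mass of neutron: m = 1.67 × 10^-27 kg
4.30 × 10^2 m/s

From the de Broglie relation λ = h/(mv), we solve for v:

v = h/(mλ)
v = (6.626 × 10^-34 J·s) / (1.67 × 10^-27 kg × 9.23 × 10^-10 m)
v = 4.30 × 10^2 m/s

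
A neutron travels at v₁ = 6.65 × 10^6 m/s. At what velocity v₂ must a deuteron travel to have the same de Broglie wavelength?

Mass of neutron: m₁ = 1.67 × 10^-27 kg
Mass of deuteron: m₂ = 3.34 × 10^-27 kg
v₂ = 3.32 × 10^6 m/s

For equal de Broglie wavelengths: λ₁ = λ₂

h/(m₁v₁) = h/(m₂v₂)
m₁v₁ = m₂v₂
v₂ = v₁ · (m₁/m₂)

v₂ = 6.65 × 10^6 m/s × (1.67 × 10^-27 kg / 3.34 × 10^-27 kg)
v₂ = 3.32 × 10^6 m/s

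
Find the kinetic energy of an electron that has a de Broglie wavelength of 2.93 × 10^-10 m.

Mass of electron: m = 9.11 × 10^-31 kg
2.81 × 10^-18 J (or 17.5 eV)

From λ = h/√(2mKE), we solve for KE:

λ² = h²/(2mKE)
KE = h²/(2mλ²)
KE = (6.626 × 10^-34 J·s)² / (2 × 9.11 × 10^-31 kg × (2.93 × 10^-10 m)²)
KE = 2.81 × 10^-18 J
KE = 17.5 eV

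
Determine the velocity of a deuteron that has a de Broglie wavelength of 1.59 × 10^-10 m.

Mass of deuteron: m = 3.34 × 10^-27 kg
1.25 × 10^3 m/s

From the de Broglie relation λ = h/(mv), we solve for v:

v = h/(mλ)
v = (6.626 × 10^-34 J·s) / (3.34 × 10^-27 kg × 1.59 × 10^-10 m)
v = 1.25 × 10^3 m/s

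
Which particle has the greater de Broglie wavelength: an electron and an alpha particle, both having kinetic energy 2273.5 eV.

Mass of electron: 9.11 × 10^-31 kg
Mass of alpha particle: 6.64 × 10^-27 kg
The electron has the longer wavelength.

Using λ = h/√(2mKE):

For electron: λ₁ = h/√(2m₁KE) = 2.57 × 10^-11 m
For alpha particle: λ₂ = h/√(2m₂KE) = 3.01 × 10^-13 m

Since λ ∝ 1/√m at constant kinetic energy, the lighter particle has the longer wavelength.

The electron has the longer de Broglie wavelength.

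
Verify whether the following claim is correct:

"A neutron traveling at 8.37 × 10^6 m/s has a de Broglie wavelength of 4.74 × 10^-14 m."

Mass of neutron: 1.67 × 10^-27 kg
True

The claim is correct.

Using λ = h/(mv):
λ = (6.626 × 10^-34 J·s) / (1.67 × 10^-27 kg × 8.37 × 10^6 m/s)
λ = 4.74 × 10^-14 m

This matches the claimed value.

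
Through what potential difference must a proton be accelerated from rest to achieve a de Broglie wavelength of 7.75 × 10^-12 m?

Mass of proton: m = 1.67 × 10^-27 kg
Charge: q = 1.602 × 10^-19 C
13.7 V

From λ = h/√(2mqV), we solve for V:

λ² = h²/(2mqV)
V = h²/(2mqλ²)
V = (6.626 × 10^-34 J·s)² / (2 × 1.67 × 10^-27 kg × 1.602 × 10^-19 C × (7.75 × 10^-12 m)²)
V = 13.7 V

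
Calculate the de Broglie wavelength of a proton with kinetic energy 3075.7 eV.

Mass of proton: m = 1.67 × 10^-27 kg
5.16 × 10^-13 m

Using λ = h/√(2mKE):

First convert KE to Joules: KE = 3075.7 eV = 4.928 × 10^-16 J

λ = h/√(2mKE)
λ = (6.626 × 10^-34 J·s) / √(2 × 1.67 × 10^-27 kg × 4.928 × 10^-16 J)
λ = 5.16 × 10^-13 m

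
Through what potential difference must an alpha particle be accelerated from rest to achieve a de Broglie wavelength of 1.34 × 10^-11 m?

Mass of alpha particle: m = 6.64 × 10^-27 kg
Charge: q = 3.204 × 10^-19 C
5.75 × 10^-1 V

From λ = h/√(2mqV), we solve for V:

λ² = h²/(2mqV)
V = h²/(2mqλ²)
V = (6.626 × 10^-34 J·s)² / (2 × 6.64 × 10^-27 kg × 3.204 × 10^-19 C × (1.34 × 10^-11 m)²)
V = 5.75 × 10^-1 V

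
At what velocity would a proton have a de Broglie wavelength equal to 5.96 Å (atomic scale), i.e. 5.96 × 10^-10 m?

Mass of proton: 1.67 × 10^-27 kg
6.66 × 10^2 m/s

From λ = h/(mv), solve for v:

v = h/(mλ)
v = (6.626 × 10^-34 J·s) / (1.67 × 10^-27 kg × 5.96 × 10^-10 m)
v = 6.66 × 10^2 m/s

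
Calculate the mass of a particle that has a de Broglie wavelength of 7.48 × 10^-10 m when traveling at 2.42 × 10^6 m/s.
3.66 × 10^-31 kg

From the de Broglie relation λ = h/(mv), we solve for m:

m = h/(λv)
m = (6.626 × 10^-34 J·s) / (7.48 × 10^-10 m × 2.42 × 10^6 m/s)
m = 3.66 × 10^-31 kg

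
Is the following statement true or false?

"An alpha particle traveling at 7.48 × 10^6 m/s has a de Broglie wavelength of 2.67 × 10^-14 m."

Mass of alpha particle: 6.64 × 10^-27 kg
False

The claim is incorrect.

Using λ = h/(mv):
λ = (6.626 × 10^-34 J·s) / (6.64 × 10^-27 kg × 7.48 × 10^6 m/s)
λ = 1.33 × 10^-14 m

The actual wavelength differs from the claimed 2.67 × 10^-14 m.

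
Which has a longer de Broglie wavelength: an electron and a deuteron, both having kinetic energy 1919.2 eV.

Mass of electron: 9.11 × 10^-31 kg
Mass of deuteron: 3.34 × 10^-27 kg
The electron has the longer wavelength.

Using λ = h/√(2mKE):

For electron: λ₁ = h/√(2m₁KE) = 2.80 × 10^-11 m
For deuteron: λ₂ = h/√(2m₂KE) = 4.62 × 10^-13 m

Since λ ∝ 1/√m at constant kinetic energy, the lighter particle has the longer wavelength.

The electron has the longer de Broglie wavelength.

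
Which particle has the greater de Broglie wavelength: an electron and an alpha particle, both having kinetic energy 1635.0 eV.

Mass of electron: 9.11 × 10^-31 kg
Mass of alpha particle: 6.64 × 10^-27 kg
The electron has the longer wavelength.

Using λ = h/√(2mKE):

For electron: λ₁ = h/√(2m₁KE) = 3.03 × 10^-11 m
For alpha particle: λ₂ = h/√(2m₂KE) = 3.55 × 10^-13 m

Since λ ∝ 1/√m at constant kinetic energy, the lighter particle has the longer wavelength.

The electron has the longer de Broglie wavelength.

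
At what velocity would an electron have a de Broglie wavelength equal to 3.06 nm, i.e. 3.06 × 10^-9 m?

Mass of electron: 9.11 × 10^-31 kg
2.38 × 10^5 m/s

From λ = h/(mv), solve for v:

v = h/(mλ)
v = (6.626 × 10^-34 J·s) / (9.11 × 10^-31 kg × 3.06 × 10^-9 m)
v = 2.38 × 10^5 m/s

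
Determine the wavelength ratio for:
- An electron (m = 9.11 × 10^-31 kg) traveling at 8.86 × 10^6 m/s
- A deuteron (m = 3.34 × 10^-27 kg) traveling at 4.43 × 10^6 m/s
λ₁/λ₂ = 1.83 × 10^3

Using λ = h/(mv):

λ₁ = h/(m₁v₁) = 8.21 × 10^-11 m
λ₂ = h/(m₂v₂) = 4.48 × 10^-14 m

Ratio λ₁/λ₂ = (m₂v₂)/(m₁v₁)
         = (3.34 × 10^-27 kg × 4.43 × 10^6 m/s) / (9.11 × 10^-31 kg × 8.86 × 10^6 m/s)
         = 1.83 × 10^3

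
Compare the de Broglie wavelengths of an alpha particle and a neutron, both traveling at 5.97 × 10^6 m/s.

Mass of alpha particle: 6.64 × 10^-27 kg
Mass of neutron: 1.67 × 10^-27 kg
The neutron has the longer wavelength.

Using λ = h/(mv), since both particles have the same velocity, the wavelength depends only on mass.

For alpha particle: λ₁ = h/(m₁v) = 1.67 × 10^-14 m
For neutron: λ₂ = h/(m₂v) = 6.65 × 10^-14 m

Since λ ∝ 1/m at constant velocity, the lighter particle has the longer wavelength.

The neutron has the longer de Broglie wavelength.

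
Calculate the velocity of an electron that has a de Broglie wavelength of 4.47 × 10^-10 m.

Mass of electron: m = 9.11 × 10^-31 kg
1.63 × 10^6 m/s

From the de Broglie relation λ = h/(mv), we solve for v:

v = h/(mλ)
v = (6.626 × 10^-34 J·s) / (9.11 × 10^-31 kg × 4.47 × 10^-10 m)
v = 1.63 × 10^6 m/s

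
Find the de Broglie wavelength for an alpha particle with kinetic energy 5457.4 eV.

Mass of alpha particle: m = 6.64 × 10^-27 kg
1.94 × 10^-13 m

Using λ = h/√(2mKE):

First convert KE to Joules: KE = 5457.4 eV = 8.744 × 10^-16 J

λ = h/√(2mKE)
λ = (6.626 × 10^-34 J·s) / √(2 × 6.64 × 10^-27 kg × 8.744 × 10^-16 J)
λ = 1.94 × 10^-13 m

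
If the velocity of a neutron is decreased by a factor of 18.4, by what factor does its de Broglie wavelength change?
The wavelength increases by a factor of 18.4.

From λ = h/(mv), the wavelength is inversely proportional to velocity:

λ ∝ 1/v

If v → v/18.4, then λ → 18.4λ

When velocity is decreased by a factor of 18.4, the wavelength increases by a factor of 18.4.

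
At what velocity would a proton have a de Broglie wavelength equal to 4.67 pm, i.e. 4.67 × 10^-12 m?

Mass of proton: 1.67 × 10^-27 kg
8.50 × 10^4 m/s

From λ = h/(mv), solve for v:

v = h/(mλ)
v = (6.626 × 10^-34 J·s) / (1.67 × 10^-27 kg × 4.67 × 10^-12 m)
v = 8.50 × 10^4 m/s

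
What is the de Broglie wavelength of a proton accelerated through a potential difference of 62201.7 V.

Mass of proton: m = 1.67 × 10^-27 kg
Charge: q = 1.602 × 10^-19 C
1.15 × 10^-13 m

When a particle is accelerated through voltage V, it gains kinetic energy KE = qV.

The de Broglie wavelength is then λ = h/√(2mqV):

λ = h/√(2mqV)
λ = (6.626 × 10^-34 J·s) / √(2 × 1.67 × 10^-27 kg × 1.602 × 10^-19 C × 62201.7 V)
λ = 1.15 × 10^-13 m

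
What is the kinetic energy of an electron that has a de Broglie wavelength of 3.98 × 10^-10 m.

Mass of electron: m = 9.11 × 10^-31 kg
1.52 × 10^-18 J (or 9.49 eV)

From λ = h/√(2mKE), we solve for KE:

λ² = h²/(2mKE)
KE = h²/(2mλ²)
KE = (6.626 × 10^-34 J·s)² / (2 × 9.11 × 10^-31 kg × (3.98 × 10^-10 m)²)
KE = 1.52 × 10^-18 J
KE = 9.49 eV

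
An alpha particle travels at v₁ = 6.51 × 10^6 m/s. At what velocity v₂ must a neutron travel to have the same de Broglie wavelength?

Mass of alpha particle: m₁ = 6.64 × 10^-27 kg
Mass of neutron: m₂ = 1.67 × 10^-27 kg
v₂ = 2.59 × 10^7 m/s

For equal de Broglie wavelengths: λ₁ = λ₂

h/(m₁v₁) = h/(m₂v₂)
m₁v₁ = m₂v₂
v₂ = v₁ · (m₁/m₂)

v₂ = 6.51 × 10^6 m/s × (6.64 × 10^-27 kg / 1.67 × 10^-27 kg)
v₂ = 2.59 × 10^7 m/s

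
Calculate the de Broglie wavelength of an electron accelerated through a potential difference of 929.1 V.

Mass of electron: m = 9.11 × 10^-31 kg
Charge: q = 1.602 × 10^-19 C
4.02 × 10^-11 m

When a particle is accelerated through voltage V, it gains kinetic energy KE = qV.

The de Broglie wavelength is then λ = h/√(2mqV):

λ = h/√(2mqV)
λ = (6.626 × 10^-34 J·s) / √(2 × 9.11 × 10^-31 kg × 1.602 × 10^-19 C × 929.1 V)
λ = 4.02 × 10^-11 m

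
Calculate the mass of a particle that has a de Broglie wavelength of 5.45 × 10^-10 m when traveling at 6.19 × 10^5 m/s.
1.96 × 10^-30 kg

From the de Broglie relation λ = h/(mv), we solve for m:

m = h/(λv)
m = (6.626 × 10^-34 J·s) / (5.45 × 10^-10 m × 6.19 × 10^5 m/s)
m = 1.96 × 10^-30 kg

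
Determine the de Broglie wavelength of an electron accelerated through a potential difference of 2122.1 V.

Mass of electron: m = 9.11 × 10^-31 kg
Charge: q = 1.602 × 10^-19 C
2.66 × 10^-11 m

When a particle is accelerated through voltage V, it gains kinetic energy KE = qV.

The de Broglie wavelength is then λ = h/√(2mqV):

λ = h/√(2mqV)
λ = (6.626 × 10^-34 J·s) / √(2 × 9.11 × 10^-31 kg × 1.602 × 10^-19 C × 2122.1 V)
λ = 2.66 × 10^-11 m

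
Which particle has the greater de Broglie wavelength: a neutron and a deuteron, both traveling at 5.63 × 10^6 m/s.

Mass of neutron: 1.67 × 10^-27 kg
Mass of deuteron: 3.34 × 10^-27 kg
The neutron has the longer wavelength.

Using λ = h/(mv), since both particles have the same velocity, the wavelength depends only on mass.

For neutron: λ₁ = h/(m₁v) = 7.05 × 10^-14 m
For deuteron: λ₂ = h/(m₂v) = 3.52 × 10^-14 m

Since λ ∝ 1/m at constant velocity, the lighter particle has the longer wavelength.

The neutron has the longer de Broglie wavelength.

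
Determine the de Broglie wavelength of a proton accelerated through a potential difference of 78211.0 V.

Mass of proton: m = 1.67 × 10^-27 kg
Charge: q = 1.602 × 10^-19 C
1.02 × 10^-13 m

When a particle is accelerated through voltage V, it gains kinetic energy KE = qV.

The de Broglie wavelength is then λ = h/√(2mqV):

λ = h/√(2mqV)
λ = (6.626 × 10^-34 J·s) / √(2 × 1.67 × 10^-27 kg × 1.602 × 10^-19 C × 78211.0 V)
λ = 1.02 × 10^-13 m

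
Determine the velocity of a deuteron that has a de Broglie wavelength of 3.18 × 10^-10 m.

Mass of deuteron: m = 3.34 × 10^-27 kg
6.24 × 10^2 m/s

From the de Broglie relation λ = h/(mv), we solve for v:

v = h/(mλ)
v = (6.626 × 10^-34 J·s) / (3.34 × 10^-27 kg × 3.18 × 10^-10 m)
v = 6.24 × 10^2 m/s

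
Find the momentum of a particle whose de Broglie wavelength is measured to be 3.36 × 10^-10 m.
1.97 × 10^-24 kg·m/s

From the de Broglie relation λ = h/p, we solve for p:

p = h/λ
p = (6.626 × 10^-34 J·s) / (3.36 × 10^-10 m)
p = 1.97 × 10^-24 kg·m/s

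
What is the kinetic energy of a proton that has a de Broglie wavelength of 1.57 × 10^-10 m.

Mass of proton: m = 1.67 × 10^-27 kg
5.33 × 10^-21 J (or 0.0333 eV)

From λ = h/√(2mKE), we solve for KE:

λ² = h²/(2mKE)
KE = h²/(2mλ²)
KE = (6.626 × 10^-34 J·s)² / (2 × 1.67 × 10^-27 kg × (1.57 × 10^-10 m)²)
KE = 5.33 × 10^-21 J
KE = 0.0333 eV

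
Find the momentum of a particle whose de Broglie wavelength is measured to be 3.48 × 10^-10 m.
1.90 × 10^-24 kg·m/s

From the de Broglie relation λ = h/p, we solve for p:

p = h/λ
p = (6.626 × 10^-34 J·s) / (3.48 × 10^-10 m)
p = 1.90 × 10^-24 kg·m/s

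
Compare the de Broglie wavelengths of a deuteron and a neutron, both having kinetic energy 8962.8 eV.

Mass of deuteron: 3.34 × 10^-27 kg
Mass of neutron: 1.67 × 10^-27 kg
The neutron has the longer wavelength.

Using λ = h/√(2mKE):

For deuteron: λ₁ = h/√(2m₁KE) = 2.14 × 10^-13 m
For neutron: λ₂ = h/√(2m₂KE) = 3.03 × 10^-13 m

Since λ ∝ 1/√m at constant kinetic energy, the lighter particle has the longer wavelength.

The neutron has the longer de Broglie wavelength.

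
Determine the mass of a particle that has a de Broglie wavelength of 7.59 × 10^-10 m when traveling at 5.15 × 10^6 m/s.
1.70 × 10^-31 kg

From the de Broglie relation λ = h/(mv), we solve for m:

m = h/(λv)
m = (6.626 × 10^-34 J·s) / (7.59 × 10^-10 m × 5.15 × 10^6 m/s)
m = 1.70 × 10^-31 kg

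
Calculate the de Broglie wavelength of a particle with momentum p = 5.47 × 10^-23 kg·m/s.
1.21 × 10^-11 m

Using the de Broglie relation λ = h/p:

λ = h/p
λ = (6.626 × 10^-34 J·s) / (5.47 × 10^-23 kg·m/s)
λ = 1.21 × 10^-11 m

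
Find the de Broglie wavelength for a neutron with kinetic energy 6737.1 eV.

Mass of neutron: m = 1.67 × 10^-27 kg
3.49 × 10^-13 m

Using λ = h/√(2mKE):

First convert KE to Joules: KE = 6737.1 eV = 1.079 × 10^-15 J

λ = h/√(2mKE)
λ = (6.626 × 10^-34 J·s) / √(2 × 1.67 × 10^-27 kg × 1.079 × 10^-15 J)
λ = 3.49 × 10^-13 m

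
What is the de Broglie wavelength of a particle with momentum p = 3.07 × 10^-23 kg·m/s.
2.16 × 10^-11 m

Using the de Broglie relation λ = h/p:

λ = h/p
λ = (6.626 × 10^-34 J·s) / (3.07 × 10^-23 kg·m/s)
λ = 2.16 × 10^-11 m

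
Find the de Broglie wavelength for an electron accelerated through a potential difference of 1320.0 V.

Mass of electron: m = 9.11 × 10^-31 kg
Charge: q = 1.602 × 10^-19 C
3.38 × 10^-11 m

When a particle is accelerated through voltage V, it gains kinetic energy KE = qV.

The de Broglie wavelength is then λ = h/√(2mqV):

λ = h/√(2mqV)
λ = (6.626 × 10^-34 J·s) / √(2 × 9.11 × 10^-31 kg × 1.602 × 10^-19 C × 1320.0 V)
λ = 3.38 × 10^-11 m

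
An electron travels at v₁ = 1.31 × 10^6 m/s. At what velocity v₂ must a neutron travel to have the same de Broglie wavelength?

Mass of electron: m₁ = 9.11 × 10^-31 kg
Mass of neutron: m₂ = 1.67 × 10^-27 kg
v₂ = 7.15 × 10^2 m/s

For equal de Broglie wavelengths: λ₁ = λ₂

h/(m₁v₁) = h/(m₂v₂)
m₁v₁ = m₂v₂
v₂ = v₁ · (m₁/m₂)

v₂ = 1.31 × 10^6 m/s × (9.11 × 10^-31 kg / 1.67 × 10^-27 kg)
v₂ = 7.15 × 10^2 m/s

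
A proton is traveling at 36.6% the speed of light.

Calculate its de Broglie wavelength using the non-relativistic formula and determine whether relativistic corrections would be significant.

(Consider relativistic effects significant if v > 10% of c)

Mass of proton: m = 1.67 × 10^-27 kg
Yes, relativistic corrections are needed.

Using the non-relativistic de Broglie formula λ = h/(mv):

v = 36.6% × c = 1.097 × 10^8 m/s

λ = h/(mv)
λ = (6.626 × 10^-34 J·s) / (1.67 × 10^-27 kg × 1.097 × 10^8 m/s)
λ = 3.62 × 10^-15 m

Since v = 36.6% of c > 10% of c, relativistic corrections ARE significant and the actual wavelength would differ from this non-relativistic estimate.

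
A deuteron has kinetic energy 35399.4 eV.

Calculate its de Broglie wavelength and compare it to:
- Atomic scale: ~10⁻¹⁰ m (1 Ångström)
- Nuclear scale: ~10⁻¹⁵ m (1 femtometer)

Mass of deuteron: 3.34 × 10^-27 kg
λ = 1.08 × 10^-13 m, which is between nuclear and atomic scales.

Using λ = h/√(2mKE):

KE = 35399.4 eV = 5.672 × 10^-15 J

λ = h/√(2mKE)
λ = (6.626 × 10^-34 J·s) / √(2 × 3.34 × 10^-27 kg × 5.672 × 10^-15 J)
λ = 1.08 × 10^-13 m

Comparison:
- Atomic scale (10⁻¹⁰ m): λ is 0.0011× this size
- Nuclear scale (10⁻¹⁵ m): λ is 1.1e+02× this size

The wavelength is between nuclear and atomic scales.

This wavelength is appropriate for probing atomic structure but too large for nuclear physics experiments.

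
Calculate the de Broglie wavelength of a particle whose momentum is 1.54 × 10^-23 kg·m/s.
4.30 × 10^-11 m

Using the de Broglie relation λ = h/p:

λ = h/p
λ = (6.626 × 10^-34 J·s) / (1.54 × 10^-23 kg·m/s)
λ = 4.30 × 10^-11 m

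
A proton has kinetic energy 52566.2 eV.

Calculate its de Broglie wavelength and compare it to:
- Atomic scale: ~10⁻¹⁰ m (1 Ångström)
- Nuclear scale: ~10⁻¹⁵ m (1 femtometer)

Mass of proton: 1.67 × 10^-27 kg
λ = 1.25 × 10^-13 m, which is between nuclear and atomic scales.

Using λ = h/√(2mKE):

KE = 52566.2 eV = 8.422 × 10^-15 J

λ = h/√(2mKE)
λ = (6.626 × 10^-34 J·s) / √(2 × 1.67 × 10^-27 kg × 8.422 × 10^-15 J)
λ = 1.25 × 10^-13 m

Comparison:
- Atomic scale (10⁻¹⁰ m): λ is 0.0012× this size
- Nuclear scale (10⁻¹⁵ m): λ is 1.2e+02× this size

The wavelength is between nuclear and atomic scales.

This wavelength is appropriate for probing atomic structure but too large for nuclear physics experiments.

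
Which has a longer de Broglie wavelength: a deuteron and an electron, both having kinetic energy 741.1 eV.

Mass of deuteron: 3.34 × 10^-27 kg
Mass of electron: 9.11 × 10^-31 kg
The electron has the longer wavelength.

Using λ = h/√(2mKE):

For deuteron: λ₁ = h/√(2m₁KE) = 7.44 × 10^-13 m
For electron: λ₂ = h/√(2m₂KE) = 4.50 × 10^-11 m

Since λ ∝ 1/√m at constant kinetic energy, the lighter particle has the longer wavelength.

The electron has the longer de Broglie wavelength.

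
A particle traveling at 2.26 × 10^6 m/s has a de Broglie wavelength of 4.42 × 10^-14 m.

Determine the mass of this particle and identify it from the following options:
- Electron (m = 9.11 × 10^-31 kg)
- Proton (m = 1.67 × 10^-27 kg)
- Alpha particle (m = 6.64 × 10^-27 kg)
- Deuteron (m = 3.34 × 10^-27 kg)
The particle is an alpha particle.

From λ = h/(mv), solve for mass:

m = h/(λv)
m = (6.626 × 10^-34 J·s) / (4.42 × 10^-14 m × 2.26 × 10^6 m/s)
m = 6.63 × 10^-27 kg

Comparing with the listed masses, this is closest to an alpha particle.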